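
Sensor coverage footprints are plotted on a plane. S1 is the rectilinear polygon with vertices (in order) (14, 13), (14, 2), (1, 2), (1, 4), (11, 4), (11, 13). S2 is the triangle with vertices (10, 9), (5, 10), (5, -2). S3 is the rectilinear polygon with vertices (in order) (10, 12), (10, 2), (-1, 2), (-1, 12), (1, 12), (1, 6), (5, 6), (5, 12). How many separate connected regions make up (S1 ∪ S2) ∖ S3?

2

(S1 ∪ S2) ∖ S3 splits into 2 disjoint pieces (area 35, area 3.6364).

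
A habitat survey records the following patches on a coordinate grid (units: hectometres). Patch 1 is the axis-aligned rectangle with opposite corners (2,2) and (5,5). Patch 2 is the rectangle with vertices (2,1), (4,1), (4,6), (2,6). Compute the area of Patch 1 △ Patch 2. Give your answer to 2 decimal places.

|Patch 1∩Patch 2|: x∈[2,4], y∈[2,5] → 2·3 = 6.
|Patch 1 △ Patch 2| = |Patch 1| + |Patch 2| − 2·|Patch 1∩Patch 2| = 9 + 10 − 12 = 7.00.

7.00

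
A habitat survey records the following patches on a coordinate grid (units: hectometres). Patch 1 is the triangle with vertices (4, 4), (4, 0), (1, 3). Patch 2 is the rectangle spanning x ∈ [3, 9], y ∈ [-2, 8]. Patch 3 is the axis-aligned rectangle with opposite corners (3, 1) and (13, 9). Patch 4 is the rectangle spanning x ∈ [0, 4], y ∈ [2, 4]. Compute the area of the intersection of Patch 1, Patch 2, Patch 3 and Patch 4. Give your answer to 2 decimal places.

The intersection is the polygon with vertices (4,4), (4,2), (3,2), (3,3.667).
By the shoelace formula its area is 1.83.

1.83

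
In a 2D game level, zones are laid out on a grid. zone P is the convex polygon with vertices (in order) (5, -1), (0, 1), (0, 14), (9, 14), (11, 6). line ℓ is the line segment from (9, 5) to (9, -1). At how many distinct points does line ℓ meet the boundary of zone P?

The segment meets the boundary at (9,3.667).

1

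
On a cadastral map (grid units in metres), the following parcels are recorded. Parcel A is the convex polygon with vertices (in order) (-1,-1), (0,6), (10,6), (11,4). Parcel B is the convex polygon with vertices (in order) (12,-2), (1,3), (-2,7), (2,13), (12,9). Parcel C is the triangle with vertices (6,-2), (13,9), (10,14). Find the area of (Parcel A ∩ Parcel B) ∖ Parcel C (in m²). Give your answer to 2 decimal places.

29.24

|Parcel A ∩ Parcel B| = 36.5783.
|(Parcel A ∩ Parcel B) ∩ Parcel C| = 7.3383.
|(Parcel A ∩ Parcel B) ∖ Parcel C| = 36.5783 − 7.3383 = 29.24.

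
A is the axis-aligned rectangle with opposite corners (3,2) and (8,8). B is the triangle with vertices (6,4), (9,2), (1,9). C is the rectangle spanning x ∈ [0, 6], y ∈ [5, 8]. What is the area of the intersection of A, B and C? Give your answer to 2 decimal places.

The intersection is the polygon with vertices (3,7), (3,7.25), (5.571,5), (5,5).
By the shoelace formula its area is 0.89.

0.89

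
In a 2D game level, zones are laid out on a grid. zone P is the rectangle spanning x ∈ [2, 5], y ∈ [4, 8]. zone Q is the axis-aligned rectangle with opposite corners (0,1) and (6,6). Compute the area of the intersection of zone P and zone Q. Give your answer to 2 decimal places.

|zone P∩zone Q|: x∈[2,5], y∈[4,6] → 3·2 = 6.

6.00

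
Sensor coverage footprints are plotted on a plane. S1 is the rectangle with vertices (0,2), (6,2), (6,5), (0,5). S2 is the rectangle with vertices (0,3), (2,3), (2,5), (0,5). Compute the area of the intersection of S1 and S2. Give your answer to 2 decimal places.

4.00

|S1∩S2|: x∈[0,2], y∈[3,5] → 2·2 = 4.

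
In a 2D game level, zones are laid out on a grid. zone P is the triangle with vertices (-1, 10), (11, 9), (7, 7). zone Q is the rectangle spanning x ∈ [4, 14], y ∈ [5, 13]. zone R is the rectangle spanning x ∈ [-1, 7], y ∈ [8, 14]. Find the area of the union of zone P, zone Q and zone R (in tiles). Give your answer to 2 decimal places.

By inclusion–exclusion:
Individual areas: |zone P| = 14, |zone Q| = 80, |zone R| = 48.
|zone P∩zone Q| = 10.3542.
|zone P∩zone R| = 8.
|zone Q∩zone R|: x∈[4,7], y∈[8,13] → 3·5 = 15.
|zone P∩zone Q∩zone R| = 4.3542.
|zone P ∪ zone Q ∪ zone R| = 142 − 33.3542 + 4.3542 = 113.00.

113.00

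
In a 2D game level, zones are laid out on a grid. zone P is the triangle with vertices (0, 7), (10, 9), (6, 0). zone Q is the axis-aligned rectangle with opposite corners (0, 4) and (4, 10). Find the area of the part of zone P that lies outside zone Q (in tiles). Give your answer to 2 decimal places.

31.26

|zone P| = 41, |zone P∩zone Q| = 9.7429.
|zone P ∖ zone Q| = |zone P| − |zone P∩zone Q| = 41 − 9.7429 = 31.26.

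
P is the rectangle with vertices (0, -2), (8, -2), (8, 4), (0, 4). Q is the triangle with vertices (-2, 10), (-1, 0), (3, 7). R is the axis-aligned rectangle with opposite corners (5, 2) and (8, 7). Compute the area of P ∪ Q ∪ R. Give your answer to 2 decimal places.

79.05

By inclusion–exclusion:
Individual areas: |P| = 48, |Q| = 23.5, |R| = 15.
|P∩Q| = 1.4464.
|P∩R|: x∈[5,8], y∈[2,4] → 3·2 = 6.
|Q∩R| = 0.
|P∩Q∩R| = 0.
|P ∪ Q ∪ R| = 86.5 − 7.4464 + 0 = 79.05.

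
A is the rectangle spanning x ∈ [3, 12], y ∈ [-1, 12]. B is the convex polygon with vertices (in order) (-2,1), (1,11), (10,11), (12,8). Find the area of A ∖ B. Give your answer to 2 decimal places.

72.75

|A| = 117, |A∩B| = 44.25.
|A ∖ B| = |A| − |A∩B| = 117 − 44.25 = 72.75.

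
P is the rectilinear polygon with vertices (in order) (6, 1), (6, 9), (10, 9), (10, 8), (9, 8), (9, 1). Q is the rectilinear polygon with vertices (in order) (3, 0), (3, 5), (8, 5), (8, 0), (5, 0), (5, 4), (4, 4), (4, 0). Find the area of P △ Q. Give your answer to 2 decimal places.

|P| = 25, |Q| = 21, |P∩Q| = 8.
|P △ Q| = |P| + |Q| − 2·|P∩Q| = 25 + 21 − 16 = 30.00.

30.00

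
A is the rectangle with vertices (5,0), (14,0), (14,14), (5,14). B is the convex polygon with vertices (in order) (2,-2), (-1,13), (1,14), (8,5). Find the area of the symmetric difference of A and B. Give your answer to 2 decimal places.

|A| = 126, |B| = 68, |A∩B| = 11.0357.
|A △ B| = |A| + |B| − 2·|A∩B| = 126 + 68 − 22.0714 = 171.93.

171.93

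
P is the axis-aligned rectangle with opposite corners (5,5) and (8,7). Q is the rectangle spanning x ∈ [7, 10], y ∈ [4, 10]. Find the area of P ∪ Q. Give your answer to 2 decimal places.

22.00

By inclusion–exclusion:
Individual areas: |P| = 6, |Q| = 18.
|P∩Q|: x∈[7,8], y∈[5,7] → 1·2 = 2.
|P ∪ Q| = 24 − 2 = 22.00.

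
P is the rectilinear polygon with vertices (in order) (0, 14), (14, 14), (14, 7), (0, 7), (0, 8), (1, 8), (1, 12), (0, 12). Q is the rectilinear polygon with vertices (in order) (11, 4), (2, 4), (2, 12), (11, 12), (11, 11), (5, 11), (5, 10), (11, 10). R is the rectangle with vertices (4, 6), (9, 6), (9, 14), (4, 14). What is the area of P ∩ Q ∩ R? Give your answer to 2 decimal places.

21.00

The intersection is the polygon with vertices (9,12), (9,11), (5,11), (5,10), (9,10), (9,7), (4,7), (4,12).
By the shoelace formula its area is 21.00.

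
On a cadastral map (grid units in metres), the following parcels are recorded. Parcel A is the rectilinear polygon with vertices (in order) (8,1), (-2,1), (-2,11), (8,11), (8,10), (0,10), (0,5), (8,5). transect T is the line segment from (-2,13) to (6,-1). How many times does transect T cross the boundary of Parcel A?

The segment meets the boundary at (4.857,1), (2.571,5), (0,9.5), (-0.857,11).

4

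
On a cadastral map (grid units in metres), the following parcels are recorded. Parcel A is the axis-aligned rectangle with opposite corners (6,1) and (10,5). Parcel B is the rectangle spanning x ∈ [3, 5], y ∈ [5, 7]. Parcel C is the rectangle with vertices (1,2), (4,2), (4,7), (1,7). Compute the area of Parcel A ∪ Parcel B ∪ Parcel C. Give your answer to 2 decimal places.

33.00

By inclusion–exclusion:
Individual areas: |Parcel A| = 16, |Parcel B| = 4, |Parcel C| = 15.
|Parcel A∩Parcel B| = 0 (no overlap).
|Parcel A∩Parcel C| = 0 (no overlap).
|Parcel B∩Parcel C|: x∈[3,4], y∈[5,7] → 1·2 = 2.
|Parcel A∩Parcel B∩Parcel C| = 0.
|Parcel A ∪ Parcel B ∪ Parcel C| = 35 − 2 + 0 = 33.00.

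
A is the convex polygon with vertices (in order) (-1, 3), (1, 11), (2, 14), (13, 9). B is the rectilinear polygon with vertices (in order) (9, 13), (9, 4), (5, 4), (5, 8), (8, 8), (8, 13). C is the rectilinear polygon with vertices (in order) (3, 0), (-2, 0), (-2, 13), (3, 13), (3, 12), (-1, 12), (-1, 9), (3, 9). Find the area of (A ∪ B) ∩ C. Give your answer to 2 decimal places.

|A ∪ B| = 80.6688.
|(A ∪ B) ∩ C| = 17.57.

17.57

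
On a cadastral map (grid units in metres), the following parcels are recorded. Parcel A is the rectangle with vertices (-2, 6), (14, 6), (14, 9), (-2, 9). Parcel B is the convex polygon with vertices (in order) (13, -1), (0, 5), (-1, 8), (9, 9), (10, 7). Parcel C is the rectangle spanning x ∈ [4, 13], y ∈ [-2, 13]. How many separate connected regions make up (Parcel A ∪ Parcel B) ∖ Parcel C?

(Parcel A ∪ Parcel B) ∖ Parcel C splits into 2 disjoint pieces (area 3, area 25.859).

2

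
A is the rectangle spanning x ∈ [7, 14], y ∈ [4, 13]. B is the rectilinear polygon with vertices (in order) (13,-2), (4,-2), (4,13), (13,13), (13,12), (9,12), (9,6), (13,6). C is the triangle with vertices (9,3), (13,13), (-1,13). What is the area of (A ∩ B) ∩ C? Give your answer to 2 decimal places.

|A ∩ B| = 30.
|(A ∩ B) ∩ C| = 22.90.

22.90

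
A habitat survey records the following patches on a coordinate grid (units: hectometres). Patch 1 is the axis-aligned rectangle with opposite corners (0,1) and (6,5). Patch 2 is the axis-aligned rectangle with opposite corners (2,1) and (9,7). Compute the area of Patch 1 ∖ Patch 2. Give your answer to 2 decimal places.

8.00

|Patch 1∩Patch 2|: x∈[2,6], y∈[1,5] → 4·4 = 16.
|Patch 1| = 24.
|Patch 1 ∖ Patch 2| = |Patch 1| − |Patch 1∩Patch 2| = 24 − 16 = 8.00.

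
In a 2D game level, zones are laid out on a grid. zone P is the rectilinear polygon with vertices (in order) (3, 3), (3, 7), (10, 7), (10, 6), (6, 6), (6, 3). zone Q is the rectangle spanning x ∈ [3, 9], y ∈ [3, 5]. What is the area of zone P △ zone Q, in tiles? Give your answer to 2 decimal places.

|zone P| = 16, |zone Q| = 12, |zone P∩zone Q| = 6.
|zone P △ zone Q| = |zone P| + |zone Q| − 2·|zone P∩zone Q| = 16 + 12 − 12 = 16.00.

16.00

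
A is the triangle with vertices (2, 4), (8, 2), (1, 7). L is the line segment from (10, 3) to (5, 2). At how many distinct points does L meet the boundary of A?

The segment meets the boundary at (6.875,2.375), (7.344,2.469).

2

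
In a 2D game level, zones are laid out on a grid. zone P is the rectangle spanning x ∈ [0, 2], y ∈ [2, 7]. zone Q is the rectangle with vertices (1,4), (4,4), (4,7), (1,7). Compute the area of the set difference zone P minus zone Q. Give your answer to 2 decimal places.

7.00

|zone P∩zone Q|: x∈[1,2], y∈[4,7] → 1·3 = 3.
|zone P| = 10.
|zone P ∖ zone Q| = |zone P| − |zone P∩zone Q| = 10 − 3 = 7.00.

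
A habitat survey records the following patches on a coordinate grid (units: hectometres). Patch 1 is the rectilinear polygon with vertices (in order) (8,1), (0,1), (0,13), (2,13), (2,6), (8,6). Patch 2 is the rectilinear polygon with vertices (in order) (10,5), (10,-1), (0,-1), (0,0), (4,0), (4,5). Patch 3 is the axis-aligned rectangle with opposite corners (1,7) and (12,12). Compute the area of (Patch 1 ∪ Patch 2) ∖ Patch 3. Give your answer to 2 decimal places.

|Patch 1 ∪ Patch 2| = 78.
|(Patch 1 ∪ Patch 2) ∩ Patch 3| = 5.
|(Patch 1 ∪ Patch 2) ∖ Patch 3| = 78 − 5 = 73.00.

73.00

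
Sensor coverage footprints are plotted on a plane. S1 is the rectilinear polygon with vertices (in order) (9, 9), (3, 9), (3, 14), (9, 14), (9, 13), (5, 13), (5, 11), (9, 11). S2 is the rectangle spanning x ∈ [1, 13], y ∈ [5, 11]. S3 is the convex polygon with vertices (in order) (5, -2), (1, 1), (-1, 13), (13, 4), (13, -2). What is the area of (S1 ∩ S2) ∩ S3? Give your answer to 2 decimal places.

The region (S1 ∩ S2) ∩ S3 is the polygon with vertices (3,10.429), (5.222,9), (3,9).
By the shoelace formula its area is 1.59.

1.59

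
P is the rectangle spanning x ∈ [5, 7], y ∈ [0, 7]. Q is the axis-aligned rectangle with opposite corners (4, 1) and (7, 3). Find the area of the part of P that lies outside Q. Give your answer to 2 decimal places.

10.00

|P∩Q|: x∈[5,7], y∈[1,3] → 2·2 = 4.
|P| = 14.
|P ∖ Q| = |P| − |P∩Q| = 14 − 4 = 10.00.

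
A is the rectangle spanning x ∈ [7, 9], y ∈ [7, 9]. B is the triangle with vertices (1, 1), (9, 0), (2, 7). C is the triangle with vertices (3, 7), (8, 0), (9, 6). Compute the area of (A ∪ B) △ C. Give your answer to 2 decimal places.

|A ∪ B| = 28.5.
|(A ∪ B) ∩ C| = 1.314.
|(A ∪ B) △ C| = 28.5 + 18.5 − 2.6281 = 44.37.

44.37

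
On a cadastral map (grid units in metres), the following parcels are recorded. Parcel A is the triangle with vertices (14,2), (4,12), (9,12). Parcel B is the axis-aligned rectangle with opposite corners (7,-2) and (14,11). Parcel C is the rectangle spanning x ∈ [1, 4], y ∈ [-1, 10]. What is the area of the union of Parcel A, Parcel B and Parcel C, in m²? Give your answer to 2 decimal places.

130.75

By inclusion–exclusion:
Individual areas: |Parcel A| = 25, |Parcel B| = 91, |Parcel C| = 33.
|Parcel A∩Parcel B| = 18.25.
|Parcel A∩Parcel C| = 0.
|Parcel B∩Parcel C| = 0 (no overlap).
|Parcel A∩Parcel B∩Parcel C| = 0.
|Parcel A ∪ Parcel B ∪ Parcel C| = 149 − 18.25 + 0 = 130.75.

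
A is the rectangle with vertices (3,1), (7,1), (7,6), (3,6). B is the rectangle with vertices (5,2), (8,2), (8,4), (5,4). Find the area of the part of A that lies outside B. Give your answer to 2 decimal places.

16.00

|A∩B|: x∈[5,7], y∈[2,4] → 2·2 = 4.
|A| = 20.
|A ∖ B| = |A| − |A∩B| = 20 − 4 = 16.00.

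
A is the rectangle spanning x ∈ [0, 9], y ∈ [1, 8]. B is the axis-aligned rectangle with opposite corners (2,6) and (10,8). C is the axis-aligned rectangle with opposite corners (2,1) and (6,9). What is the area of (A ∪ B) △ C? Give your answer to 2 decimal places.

41.00

|A ∪ B| = 65.
|(A ∪ B) ∩ C| = 28.
|(A ∪ B) △ C| = 65 + 32 − 56 = 41.00.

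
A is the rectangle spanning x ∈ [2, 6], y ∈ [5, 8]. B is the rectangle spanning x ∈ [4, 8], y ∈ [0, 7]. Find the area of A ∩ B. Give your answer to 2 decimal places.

|A∩B|: x∈[4,6], y∈[5,7] → 2·2 = 4.

4.00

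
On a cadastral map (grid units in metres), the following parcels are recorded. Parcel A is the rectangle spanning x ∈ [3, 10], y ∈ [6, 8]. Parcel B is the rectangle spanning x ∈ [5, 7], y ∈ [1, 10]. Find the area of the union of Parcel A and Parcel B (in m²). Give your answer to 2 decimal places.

By inclusion–exclusion:
Individual areas: |Parcel A| = 14, |Parcel B| = 18.
|Parcel A∩Parcel B|: x∈[5,7], y∈[6,8] → 2·2 = 4.
|Parcel A ∪ Parcel B| = 32 − 4 = 28.00.

28.00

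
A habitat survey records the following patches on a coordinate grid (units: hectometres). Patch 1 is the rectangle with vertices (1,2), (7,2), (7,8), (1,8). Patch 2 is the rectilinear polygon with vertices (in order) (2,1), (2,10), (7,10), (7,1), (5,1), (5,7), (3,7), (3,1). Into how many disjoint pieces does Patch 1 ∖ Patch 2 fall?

Patch 1 ∖ Patch 2 splits into 2 disjoint pieces (area 6, area 10).

2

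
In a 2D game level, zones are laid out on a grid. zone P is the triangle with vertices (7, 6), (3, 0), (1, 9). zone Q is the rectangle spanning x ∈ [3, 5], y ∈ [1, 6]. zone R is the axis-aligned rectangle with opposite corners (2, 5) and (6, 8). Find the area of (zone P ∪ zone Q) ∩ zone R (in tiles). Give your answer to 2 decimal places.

9.75

The region (zone P ∪ zone Q) ∩ zone R is the polygon with vertices (6,6.5), (6,5), (2,5), (2,8), (3,8).
By the shoelace formula its area is 9.75.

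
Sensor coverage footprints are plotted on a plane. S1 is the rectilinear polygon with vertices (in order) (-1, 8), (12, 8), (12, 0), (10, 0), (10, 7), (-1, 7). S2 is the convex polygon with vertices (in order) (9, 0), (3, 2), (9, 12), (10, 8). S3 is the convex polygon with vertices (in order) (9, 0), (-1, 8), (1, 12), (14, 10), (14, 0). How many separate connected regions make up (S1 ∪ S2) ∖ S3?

(S1 ∪ S2) ∖ S3 splits into 3 disjoint pieces (area 0.613, area 6.8108, area 0.625).

3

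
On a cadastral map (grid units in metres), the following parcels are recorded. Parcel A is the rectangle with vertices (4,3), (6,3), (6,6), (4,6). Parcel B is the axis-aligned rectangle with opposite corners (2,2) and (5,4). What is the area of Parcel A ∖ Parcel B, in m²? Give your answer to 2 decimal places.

5.00

|Parcel A∩Parcel B|: x∈[4,5], y∈[3,4] → 1·1 = 1.
|Parcel A| = 6.
|Parcel A ∖ Parcel B| = |Parcel A| − |Parcel A∩Parcel B| = 6 − 1 = 5.00.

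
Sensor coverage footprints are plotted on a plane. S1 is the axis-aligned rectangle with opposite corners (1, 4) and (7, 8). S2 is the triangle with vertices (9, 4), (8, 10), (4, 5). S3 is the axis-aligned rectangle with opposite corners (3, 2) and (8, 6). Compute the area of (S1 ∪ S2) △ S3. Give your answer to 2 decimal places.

|S1 ∪ S2| = 32.2.
|(S1 ∪ S2) ∩ S3| = 9.7.
|(S1 ∪ S2) △ S3| = 32.2 + 20 − 19.4 = 32.80.

32.80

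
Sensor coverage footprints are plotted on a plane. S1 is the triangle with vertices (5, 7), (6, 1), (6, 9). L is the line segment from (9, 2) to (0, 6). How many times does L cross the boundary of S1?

2

The segment meets the boundary at (5.58,3.52), (6,3.333).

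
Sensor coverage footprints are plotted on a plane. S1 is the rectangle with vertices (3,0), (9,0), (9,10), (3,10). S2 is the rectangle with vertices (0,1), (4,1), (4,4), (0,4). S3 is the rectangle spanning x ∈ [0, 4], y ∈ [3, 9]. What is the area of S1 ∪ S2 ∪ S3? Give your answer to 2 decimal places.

84.00

By inclusion–exclusion:
Individual areas: |S1| = 60, |S2| = 12, |S3| = 24.
|S1∩S2|: x∈[3,4], y∈[1,4] → 1·3 = 3.
|S1∩S3|: x∈[3,4], y∈[3,9] → 1·6 = 6.
|S2∩S3|: x∈[0,4], y∈[3,4] → 4·1 = 4.
|S1∩S2∩S3| = 1.
|S1 ∪ S2 ∪ S3| = 96 − 13 + 1 = 84.00.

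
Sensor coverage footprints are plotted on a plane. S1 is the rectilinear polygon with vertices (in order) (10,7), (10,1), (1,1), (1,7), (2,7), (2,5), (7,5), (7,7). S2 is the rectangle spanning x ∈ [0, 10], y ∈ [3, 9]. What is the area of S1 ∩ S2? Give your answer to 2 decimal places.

The intersection is the polygon with vertices (10,3), (1,3), (1,7), (2,7), (2,5), (7,5), (7,7), (10,7).
By the shoelace formula its area is 26.00.

26.00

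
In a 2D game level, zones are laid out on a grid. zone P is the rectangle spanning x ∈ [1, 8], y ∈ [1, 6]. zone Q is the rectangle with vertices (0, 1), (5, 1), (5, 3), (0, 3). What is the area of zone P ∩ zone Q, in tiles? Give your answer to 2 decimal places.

|zone P∩zone Q|: x∈[1,5], y∈[1,3] → 4·2 = 8.

8.00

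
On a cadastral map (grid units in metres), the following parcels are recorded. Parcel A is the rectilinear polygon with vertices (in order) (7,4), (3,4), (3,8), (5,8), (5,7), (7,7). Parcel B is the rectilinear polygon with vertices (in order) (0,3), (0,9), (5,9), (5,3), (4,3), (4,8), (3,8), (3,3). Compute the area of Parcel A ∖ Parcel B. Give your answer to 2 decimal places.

10.00

|Parcel A| = 14, |Parcel A∩Parcel B| = 4.
|Parcel A ∖ Parcel B| = |Parcel A| − |Parcel A∩Parcel B| = 14 − 4 = 10.00.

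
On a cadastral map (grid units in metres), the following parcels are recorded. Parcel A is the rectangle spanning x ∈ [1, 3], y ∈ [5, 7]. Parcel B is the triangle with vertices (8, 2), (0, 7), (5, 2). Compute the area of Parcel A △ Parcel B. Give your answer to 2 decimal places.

|Parcel A| = 4, |Parcel B| = 7.5, |Parcel A∩Parcel B| = 1.
|Parcel A △ Parcel B| = |Parcel A| + |Parcel B| − 2·|Parcel A∩Parcel B| = 4 + 7.5 − 2 = 9.50.

9.50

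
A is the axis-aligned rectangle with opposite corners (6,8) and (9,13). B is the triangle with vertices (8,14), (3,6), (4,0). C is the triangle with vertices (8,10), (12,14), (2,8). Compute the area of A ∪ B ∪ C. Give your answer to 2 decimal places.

33.68

By inclusion–exclusion:
Individual areas: |A| = 15, |B| = 19, |C| = 8.
|A∩B| = 3.4875.
|A∩C| = 4.0667.
|B∩C| = 1.9026.
|A∩B∩C| = 1.1335.
|A ∪ B ∪ C| = 42 − 9.4567 + 1.1335 = 33.68.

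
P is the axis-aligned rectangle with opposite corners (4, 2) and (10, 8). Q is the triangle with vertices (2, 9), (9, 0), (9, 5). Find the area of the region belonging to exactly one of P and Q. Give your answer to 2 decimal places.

24.47

|P| = 36, |Q| = 17.5, |P∩Q| = 14.5159.
|P △ Q| = |P| + |Q| − 2·|P∩Q| = 36 + 17.5 − 29.0317 = 24.47.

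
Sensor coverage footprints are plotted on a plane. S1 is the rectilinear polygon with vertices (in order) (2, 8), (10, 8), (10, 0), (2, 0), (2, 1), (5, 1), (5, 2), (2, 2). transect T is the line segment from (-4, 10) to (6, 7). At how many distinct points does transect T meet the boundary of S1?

The segment meets the boundary at (2.667,8).

1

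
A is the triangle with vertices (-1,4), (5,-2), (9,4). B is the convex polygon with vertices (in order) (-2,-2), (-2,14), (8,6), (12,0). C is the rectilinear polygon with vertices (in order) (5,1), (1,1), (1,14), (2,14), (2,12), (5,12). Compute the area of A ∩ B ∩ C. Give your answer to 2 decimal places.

11.50

The intersection is the polygon with vertices (5,4), (5,1), (2,1), (1,2), (1,4).
By the shoelace formula its area is 11.50.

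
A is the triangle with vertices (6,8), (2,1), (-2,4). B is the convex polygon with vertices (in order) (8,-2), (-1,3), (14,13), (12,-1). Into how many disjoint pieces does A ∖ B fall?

A ∖ B splits into 2 disjoint pieces (area 6.9683, area 0.3098).

2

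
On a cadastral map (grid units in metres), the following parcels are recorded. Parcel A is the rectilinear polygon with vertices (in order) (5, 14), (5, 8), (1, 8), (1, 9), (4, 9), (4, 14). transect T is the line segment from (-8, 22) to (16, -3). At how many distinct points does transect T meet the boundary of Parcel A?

2

The segment meets the boundary at (5,8.458), (4,9.5).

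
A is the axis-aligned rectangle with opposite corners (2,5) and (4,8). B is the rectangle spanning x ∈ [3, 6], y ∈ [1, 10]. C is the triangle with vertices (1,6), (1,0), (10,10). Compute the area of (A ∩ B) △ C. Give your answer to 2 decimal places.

|A ∩ B| = 3.
|(A ∩ B) ∩ C| = 2.1111.
|(A ∩ B) △ C| = 3 + 27 − 4.2222 = 25.78.

25.78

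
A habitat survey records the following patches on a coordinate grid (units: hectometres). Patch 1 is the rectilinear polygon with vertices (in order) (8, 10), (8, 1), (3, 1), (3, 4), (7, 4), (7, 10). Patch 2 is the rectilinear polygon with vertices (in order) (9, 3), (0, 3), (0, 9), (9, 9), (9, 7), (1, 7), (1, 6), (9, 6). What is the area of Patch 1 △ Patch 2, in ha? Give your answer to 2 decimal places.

|Patch 1| = 21, |Patch 2| = 46, |Patch 1∩Patch 2| = 9.
|Patch 1 △ Patch 2| = |Patch 1| + |Patch 2| − 2·|Patch 1∩Patch 2| = 21 + 46 − 18 = 49.00.

49.00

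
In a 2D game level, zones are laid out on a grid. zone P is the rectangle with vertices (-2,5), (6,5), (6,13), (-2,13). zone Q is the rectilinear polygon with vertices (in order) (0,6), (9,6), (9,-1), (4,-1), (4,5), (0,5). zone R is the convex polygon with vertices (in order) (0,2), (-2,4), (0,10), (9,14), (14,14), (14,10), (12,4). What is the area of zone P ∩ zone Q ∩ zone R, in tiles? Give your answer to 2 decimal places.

The intersection is the polygon with vertices (4,5), (0,5), (0,6), (6,6), (6,5).
By the shoelace formula its area is 6.00.

6.00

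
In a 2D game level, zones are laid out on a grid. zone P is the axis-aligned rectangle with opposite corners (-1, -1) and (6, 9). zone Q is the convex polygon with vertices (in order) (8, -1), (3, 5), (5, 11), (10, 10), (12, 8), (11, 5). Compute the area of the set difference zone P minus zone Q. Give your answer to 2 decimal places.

|zone P| = 70, |zone P∩zone Q| = 14.7333.
|zone P ∖ zone Q| = |zone P| − |zone P∩zone Q| = 70 − 14.7333 = 55.27.

55.27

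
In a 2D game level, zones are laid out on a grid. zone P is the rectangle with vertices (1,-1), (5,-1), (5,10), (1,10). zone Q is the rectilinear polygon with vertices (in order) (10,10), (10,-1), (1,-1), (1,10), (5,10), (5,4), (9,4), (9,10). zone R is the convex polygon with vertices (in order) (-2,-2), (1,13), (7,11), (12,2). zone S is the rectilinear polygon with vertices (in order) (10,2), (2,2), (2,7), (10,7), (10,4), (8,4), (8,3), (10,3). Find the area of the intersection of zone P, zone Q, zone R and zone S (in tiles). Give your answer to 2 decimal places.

The intersection is the polygon with vertices (5,4), (5,2), (2,2), (2,7), (5,7).
By the shoelace formula its area is 15.00.

15.00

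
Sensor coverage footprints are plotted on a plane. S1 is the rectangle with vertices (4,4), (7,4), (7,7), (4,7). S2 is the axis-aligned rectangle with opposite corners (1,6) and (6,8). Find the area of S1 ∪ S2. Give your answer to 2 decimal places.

17.00

By inclusion–exclusion:
Individual areas: |S1| = 9, |S2| = 10.
|S1∩S2|: x∈[4,6], y∈[6,7] → 2·1 = 2.
|S1 ∪ S2| = 19 − 2 = 17.00.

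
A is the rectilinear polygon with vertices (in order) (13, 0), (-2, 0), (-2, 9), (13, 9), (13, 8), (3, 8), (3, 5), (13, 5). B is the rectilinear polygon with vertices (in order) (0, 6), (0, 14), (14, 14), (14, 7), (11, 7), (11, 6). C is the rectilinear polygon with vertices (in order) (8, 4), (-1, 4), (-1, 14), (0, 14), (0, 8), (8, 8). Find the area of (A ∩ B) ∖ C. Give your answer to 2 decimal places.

13.00

|A ∩ B| = 19.
|(A ∩ B) ∩ C| = 6.
|(A ∩ B) ∖ C| = 19 − 6 = 13.00.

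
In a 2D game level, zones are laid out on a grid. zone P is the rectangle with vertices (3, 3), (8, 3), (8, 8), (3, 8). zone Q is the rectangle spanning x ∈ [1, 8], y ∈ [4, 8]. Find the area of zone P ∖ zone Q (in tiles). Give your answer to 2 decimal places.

5.00

|zone P∩zone Q|: x∈[3,8], y∈[4,8] → 5·4 = 20.
|zone P| = 25.
|zone P ∖ zone Q| = |zone P| − |zone P∩zone Q| = 25 − 20 = 5.00.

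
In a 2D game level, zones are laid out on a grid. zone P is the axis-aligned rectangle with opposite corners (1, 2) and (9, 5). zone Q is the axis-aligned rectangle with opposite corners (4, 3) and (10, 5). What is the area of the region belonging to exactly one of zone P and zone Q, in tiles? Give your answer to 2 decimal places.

16.00

|zone P∩zone Q|: x∈[4,9], y∈[3,5] → 5·2 = 10.
|zone P △ zone Q| = |zone P| + |zone Q| − 2·|zone P∩zone Q| = 24 + 12 − 20 = 16.00.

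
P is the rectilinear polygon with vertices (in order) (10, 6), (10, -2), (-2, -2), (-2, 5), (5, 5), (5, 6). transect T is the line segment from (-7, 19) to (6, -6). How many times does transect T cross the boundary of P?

2

The segment meets the boundary at (3.92,-2), (0.28,5).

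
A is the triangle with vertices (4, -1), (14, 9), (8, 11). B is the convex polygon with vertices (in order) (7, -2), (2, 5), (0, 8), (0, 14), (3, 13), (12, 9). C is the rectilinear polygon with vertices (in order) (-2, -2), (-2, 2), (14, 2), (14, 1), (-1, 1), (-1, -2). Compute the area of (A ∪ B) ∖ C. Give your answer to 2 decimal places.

104.48

|A ∪ B| = 108.588.
|(A ∪ B) ∩ C| = 4.1082.
|(A ∪ B) ∖ C| = 108.588 − 4.1082 = 104.48.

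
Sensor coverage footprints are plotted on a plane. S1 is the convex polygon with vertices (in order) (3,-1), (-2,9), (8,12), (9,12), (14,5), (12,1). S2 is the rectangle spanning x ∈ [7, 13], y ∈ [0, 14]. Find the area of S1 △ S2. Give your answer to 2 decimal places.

104.70

|S1| = 133.5, |S2| = 84, |S1∩S2| = 56.4.
|S1 △ S2| = |S1| + |S2| − 2·|S1∩S2| = 133.5 + 84 − 112.8 = 104.70.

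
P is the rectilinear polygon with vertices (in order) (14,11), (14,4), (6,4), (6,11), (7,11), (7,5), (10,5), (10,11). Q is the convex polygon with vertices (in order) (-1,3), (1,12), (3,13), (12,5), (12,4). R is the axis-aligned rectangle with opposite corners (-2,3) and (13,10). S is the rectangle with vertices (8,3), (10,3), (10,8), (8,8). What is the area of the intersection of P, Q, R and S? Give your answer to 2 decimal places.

2.00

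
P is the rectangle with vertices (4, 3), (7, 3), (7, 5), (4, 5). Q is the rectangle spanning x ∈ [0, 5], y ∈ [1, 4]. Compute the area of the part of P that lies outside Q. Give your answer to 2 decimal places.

5.00

|P∩Q|: x∈[4,5], y∈[3,4] → 1·1 = 1.
|P| = 6.
|P ∖ Q| = |P| − |P∩Q| = 6 − 1 = 5.00.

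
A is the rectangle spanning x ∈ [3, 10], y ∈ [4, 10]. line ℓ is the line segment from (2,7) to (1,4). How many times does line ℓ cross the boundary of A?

0

The segment lies entirely outside A and never meets its boundary.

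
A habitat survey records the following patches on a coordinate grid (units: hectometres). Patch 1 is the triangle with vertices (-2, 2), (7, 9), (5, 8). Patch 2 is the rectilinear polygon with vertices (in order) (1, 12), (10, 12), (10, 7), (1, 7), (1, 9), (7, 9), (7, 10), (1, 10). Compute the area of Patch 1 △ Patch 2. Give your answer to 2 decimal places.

|Patch 1| = 2.5, |Patch 2| = 39, |Patch 1∩Patch 2| = 1.0119.
|Patch 1 △ Patch 2| = |Patch 1| + |Patch 2| − 2·|Patch 1∩Patch 2| = 2.5 + 39 − 2.0238 = 39.48.

39.48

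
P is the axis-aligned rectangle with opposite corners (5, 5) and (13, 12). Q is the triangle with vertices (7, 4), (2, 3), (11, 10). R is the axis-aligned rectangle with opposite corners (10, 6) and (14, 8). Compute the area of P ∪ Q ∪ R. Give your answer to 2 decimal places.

63.33

By inclusion–exclusion:
Individual areas: |P| = 56, |Q| = 13, |R| = 8.
|P∩Q| = 7.6667.
|P∩R|: x∈[10,13], y∈[6,8] → 3·2 = 6.
|Q∩R| = 0.
|P∩Q∩R| = 0.
|P ∪ Q ∪ R| = 77 − 13.6667 + 0 = 63.33.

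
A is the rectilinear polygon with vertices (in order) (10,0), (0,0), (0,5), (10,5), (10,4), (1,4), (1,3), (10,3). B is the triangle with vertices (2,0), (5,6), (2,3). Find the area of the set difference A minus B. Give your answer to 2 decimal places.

|A| = 41, |A∩B| = 3.
|A ∖ B| = |A| − |A∩B| = 41 − 3 = 38.00.

38.00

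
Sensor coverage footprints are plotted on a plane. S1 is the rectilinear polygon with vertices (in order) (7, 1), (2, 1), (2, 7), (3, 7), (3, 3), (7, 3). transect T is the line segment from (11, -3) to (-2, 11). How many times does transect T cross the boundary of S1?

The segment meets the boundary at (2,6.692), (3,5.615), (5.429,3), (7,1.308).

4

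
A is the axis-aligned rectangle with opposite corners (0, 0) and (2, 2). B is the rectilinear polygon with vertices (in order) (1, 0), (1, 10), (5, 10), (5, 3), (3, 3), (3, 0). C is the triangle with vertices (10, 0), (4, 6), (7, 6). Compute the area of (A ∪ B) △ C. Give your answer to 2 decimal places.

44.00

|A ∪ B| = 36.
|(A ∪ B) ∩ C| = 0.5.
|(A ∪ B) △ C| = 36 + 9 − 1 = 44.00.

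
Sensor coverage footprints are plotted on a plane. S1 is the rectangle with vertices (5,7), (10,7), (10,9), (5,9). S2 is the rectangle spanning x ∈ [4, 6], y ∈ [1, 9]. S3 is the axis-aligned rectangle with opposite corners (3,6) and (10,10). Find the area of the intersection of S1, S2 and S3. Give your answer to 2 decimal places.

The intersection is the polygon with vertices (6,7), (5,7), (5,9), (6,9).
By the shoelace formula its area is 2.00.

2.00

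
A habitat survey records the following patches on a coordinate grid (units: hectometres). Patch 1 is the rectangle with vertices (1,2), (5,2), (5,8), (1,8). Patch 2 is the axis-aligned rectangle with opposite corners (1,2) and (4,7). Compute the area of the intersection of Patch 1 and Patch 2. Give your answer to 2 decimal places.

|Patch 1∩Patch 2|: x∈[1,4], y∈[2,7] → 3·5 = 15.

15.00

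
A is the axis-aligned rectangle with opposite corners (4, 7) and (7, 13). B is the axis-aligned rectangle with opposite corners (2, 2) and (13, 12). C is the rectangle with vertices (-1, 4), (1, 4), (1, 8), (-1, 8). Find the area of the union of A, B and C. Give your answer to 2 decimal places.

121.00

By inclusion–exclusion:
Individual areas: |A| = 18, |B| = 110, |C| = 8.
|A∩B|: x∈[4,7], y∈[7,12] → 3·5 = 15.
|A∩C| = 0 (no overlap).
|B∩C| = 0 (no overlap).
|A∩B∩C| = 0.
|A ∪ B ∪ C| = 136 − 15 + 0 = 121.00.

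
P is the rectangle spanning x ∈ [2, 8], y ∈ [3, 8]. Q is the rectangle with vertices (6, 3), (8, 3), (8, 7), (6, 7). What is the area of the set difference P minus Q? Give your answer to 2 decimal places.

22.00

|P∩Q|: x∈[6,8], y∈[3,7] → 2·4 = 8.
|P| = 30.
|P ∖ Q| = |P| − |P∩Q| = 30 − 8 = 22.00.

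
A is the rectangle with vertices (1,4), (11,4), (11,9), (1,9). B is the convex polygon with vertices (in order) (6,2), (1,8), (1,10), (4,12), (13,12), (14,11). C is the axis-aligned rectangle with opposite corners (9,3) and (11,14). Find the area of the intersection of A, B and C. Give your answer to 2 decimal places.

5.00

The intersection is the polygon with vertices (11,7.625), (9,5.375), (9,9), (11,9).
By the shoelace formula its area is 5.00.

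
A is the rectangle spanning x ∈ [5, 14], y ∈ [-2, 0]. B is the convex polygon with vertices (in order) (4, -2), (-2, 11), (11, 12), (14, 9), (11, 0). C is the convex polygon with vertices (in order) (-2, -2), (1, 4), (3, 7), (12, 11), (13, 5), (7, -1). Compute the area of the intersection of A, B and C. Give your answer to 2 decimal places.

The intersection is the polygon with vertices (8,0), (7,-1), (5,-1.222), (5,0).
By the shoelace formula its area is 2.72.

2.72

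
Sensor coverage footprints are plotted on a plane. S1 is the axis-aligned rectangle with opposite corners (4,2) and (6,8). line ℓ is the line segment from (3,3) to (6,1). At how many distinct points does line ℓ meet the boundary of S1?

2

The segment meets the boundary at (4.5,2), (4,2.333).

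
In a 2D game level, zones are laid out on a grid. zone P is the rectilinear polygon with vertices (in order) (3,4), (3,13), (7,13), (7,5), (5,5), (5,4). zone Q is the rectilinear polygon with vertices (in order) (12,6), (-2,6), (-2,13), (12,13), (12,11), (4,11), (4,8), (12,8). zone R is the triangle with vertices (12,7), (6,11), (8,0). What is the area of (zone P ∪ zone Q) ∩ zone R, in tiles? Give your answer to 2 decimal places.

The region (zone P ∪ zone Q) ∩ zone R is the polygon with vertices (7,8), (10.5,8), (12,7), (11.429,6), (7,6), (7,5.5), (6,11), (7,10.333).
By the shoelace formula its area is 11.38.

11.38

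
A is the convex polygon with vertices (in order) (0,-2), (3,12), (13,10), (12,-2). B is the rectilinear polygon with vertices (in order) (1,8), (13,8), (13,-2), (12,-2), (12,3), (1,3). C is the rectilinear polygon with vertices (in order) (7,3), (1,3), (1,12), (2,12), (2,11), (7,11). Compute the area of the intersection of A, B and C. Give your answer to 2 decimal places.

26.96

The intersection is the polygon with vertices (7,8), (7,3), (1.071,3), (2.143,8).
By the shoelace formula its area is 26.96.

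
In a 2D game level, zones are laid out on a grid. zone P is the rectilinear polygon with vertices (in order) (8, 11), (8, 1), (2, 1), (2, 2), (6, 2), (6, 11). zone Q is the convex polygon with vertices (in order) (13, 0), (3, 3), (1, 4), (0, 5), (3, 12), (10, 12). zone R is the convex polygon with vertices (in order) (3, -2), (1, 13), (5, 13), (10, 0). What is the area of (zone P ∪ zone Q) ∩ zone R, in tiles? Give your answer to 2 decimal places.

56.08

|zone P ∪ zone Q| = 106.6.
|(zone P ∪ zone Q) ∩ zone R| = 56.08.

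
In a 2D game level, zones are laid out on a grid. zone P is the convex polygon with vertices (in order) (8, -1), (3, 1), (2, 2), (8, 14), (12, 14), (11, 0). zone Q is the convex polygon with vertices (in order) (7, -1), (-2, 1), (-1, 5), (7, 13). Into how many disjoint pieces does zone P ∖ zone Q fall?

zone P ∖ zone Q is a single connected region.

1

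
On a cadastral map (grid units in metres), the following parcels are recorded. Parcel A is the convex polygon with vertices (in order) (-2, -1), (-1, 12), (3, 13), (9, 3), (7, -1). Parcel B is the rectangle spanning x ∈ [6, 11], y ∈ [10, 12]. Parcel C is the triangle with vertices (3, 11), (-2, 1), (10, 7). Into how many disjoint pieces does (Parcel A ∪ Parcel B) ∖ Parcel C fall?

(Parcel A ∪ Parcel B) ∖ Parcel C splits into 3 disjoint pieces (area 27.5079, area 45.2631, area 10).

3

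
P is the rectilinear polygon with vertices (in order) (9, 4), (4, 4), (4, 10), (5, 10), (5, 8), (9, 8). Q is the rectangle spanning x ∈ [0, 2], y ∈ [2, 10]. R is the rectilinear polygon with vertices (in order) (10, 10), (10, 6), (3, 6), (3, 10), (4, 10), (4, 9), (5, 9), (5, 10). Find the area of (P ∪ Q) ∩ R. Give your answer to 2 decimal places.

11.00

|P ∪ Q| = 38.
|(P ∪ Q) ∩ R| = 11.00.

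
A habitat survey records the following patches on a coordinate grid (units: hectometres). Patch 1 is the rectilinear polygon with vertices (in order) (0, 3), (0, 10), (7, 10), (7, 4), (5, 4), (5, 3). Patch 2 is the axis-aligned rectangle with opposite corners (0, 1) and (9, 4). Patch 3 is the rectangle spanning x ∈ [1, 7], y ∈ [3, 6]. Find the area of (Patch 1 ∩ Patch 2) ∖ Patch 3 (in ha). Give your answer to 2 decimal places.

1.00

|Patch 1 ∩ Patch 2| = 5.
|(Patch 1 ∩ Patch 2) ∩ Patch 3| = 4.
|(Patch 1 ∩ Patch 2) ∖ Patch 3| = 5 − 4 = 1.00.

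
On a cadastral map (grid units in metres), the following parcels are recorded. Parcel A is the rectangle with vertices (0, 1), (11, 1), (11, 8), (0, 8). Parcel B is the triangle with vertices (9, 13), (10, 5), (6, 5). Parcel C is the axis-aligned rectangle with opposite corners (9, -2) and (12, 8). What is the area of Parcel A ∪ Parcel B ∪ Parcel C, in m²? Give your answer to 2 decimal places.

By inclusion–exclusion:
Individual areas: |Parcel A| = 77, |Parcel B| = 16, |Parcel C| = 30.
|Parcel A∩Parcel B| = 9.75.
|Parcel A∩Parcel C|: x∈[9,11], y∈[1,8] → 2·7 = 14.
|Parcel B∩Parcel C| = 2.4375.
|Parcel A∩Parcel B∩Parcel C| = 2.4375.
|Parcel A ∪ Parcel B ∪ Parcel C| = 123 − 26.1875 + 2.4375 = 99.25.

99.25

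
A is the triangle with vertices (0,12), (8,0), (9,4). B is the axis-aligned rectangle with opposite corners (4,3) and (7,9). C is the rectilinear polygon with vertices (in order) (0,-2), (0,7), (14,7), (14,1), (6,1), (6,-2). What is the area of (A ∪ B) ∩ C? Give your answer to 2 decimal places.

|A ∪ B| = 30.6667.
|(A ∪ B) ∩ C| = 19.65.

19.65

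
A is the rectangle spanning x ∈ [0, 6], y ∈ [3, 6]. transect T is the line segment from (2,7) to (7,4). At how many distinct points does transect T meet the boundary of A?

2

The segment meets the boundary at (6,4.6), (3.667,6).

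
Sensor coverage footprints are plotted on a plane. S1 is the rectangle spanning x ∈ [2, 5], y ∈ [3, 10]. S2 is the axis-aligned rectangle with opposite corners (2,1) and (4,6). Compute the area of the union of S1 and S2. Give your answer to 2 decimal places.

By inclusion–exclusion:
Individual areas: |S1| = 21, |S2| = 10.
|S1∩S2|: x∈[2,4], y∈[3,6] → 2·3 = 6.
|S1 ∪ S2| = 31 − 6 = 25.00.

25.00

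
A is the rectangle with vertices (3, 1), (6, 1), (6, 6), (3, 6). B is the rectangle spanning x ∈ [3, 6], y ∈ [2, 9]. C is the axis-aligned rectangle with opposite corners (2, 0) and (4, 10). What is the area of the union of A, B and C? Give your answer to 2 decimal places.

36.00

By inclusion–exclusion:
Individual areas: |A| = 15, |B| = 21, |C| = 20.
|A∩B|: x∈[3,6], y∈[2,6] → 3·4 = 12.
|A∩C|: x∈[3,4], y∈[1,6] → 1·5 = 5.
|B∩C|: x∈[3,4], y∈[2,9] → 1·7 = 7.
|A∩B∩C| = 4.
|A ∪ B ∪ C| = 56 − 24 + 4 = 36.00.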